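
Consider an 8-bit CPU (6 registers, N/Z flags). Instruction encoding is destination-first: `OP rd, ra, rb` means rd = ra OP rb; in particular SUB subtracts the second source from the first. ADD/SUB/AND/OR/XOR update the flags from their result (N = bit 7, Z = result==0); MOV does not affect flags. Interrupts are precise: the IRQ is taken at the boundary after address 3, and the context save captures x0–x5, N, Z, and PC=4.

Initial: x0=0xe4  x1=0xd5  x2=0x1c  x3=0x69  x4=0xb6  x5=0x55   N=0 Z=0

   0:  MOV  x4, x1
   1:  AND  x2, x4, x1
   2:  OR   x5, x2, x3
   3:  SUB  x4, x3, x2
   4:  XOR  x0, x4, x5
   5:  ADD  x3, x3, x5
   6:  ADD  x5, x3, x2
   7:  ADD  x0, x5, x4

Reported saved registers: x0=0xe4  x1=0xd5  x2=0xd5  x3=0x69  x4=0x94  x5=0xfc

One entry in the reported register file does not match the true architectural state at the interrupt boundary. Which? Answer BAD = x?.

after  0: x0=0xe4 x1=0xd5 x2=0x1c x3=0x69 x4=0xd5 x5=0x55  N=0 Z=0
after  1: x0=0xe4 x1=0xd5 x2=0xd5 x3=0x69 x4=0xd5 x5=0x55  N=1 Z=0
after  2: x0=0xe4 x1=0xd5 x2=0xd5 x3=0x69 x4=0xd5 x5=0xfd  N=1 Z=0
after  3: x0=0xe4 x1=0xd5 x2=0xd5 x3=0x69 x4=0x94 x5=0xfd  N=1 Z=0
-- IRQ taken; context saved, return-PC = 4 --
mismatch: x5: reported 0xfc vs actual 0xfd

BAD = x5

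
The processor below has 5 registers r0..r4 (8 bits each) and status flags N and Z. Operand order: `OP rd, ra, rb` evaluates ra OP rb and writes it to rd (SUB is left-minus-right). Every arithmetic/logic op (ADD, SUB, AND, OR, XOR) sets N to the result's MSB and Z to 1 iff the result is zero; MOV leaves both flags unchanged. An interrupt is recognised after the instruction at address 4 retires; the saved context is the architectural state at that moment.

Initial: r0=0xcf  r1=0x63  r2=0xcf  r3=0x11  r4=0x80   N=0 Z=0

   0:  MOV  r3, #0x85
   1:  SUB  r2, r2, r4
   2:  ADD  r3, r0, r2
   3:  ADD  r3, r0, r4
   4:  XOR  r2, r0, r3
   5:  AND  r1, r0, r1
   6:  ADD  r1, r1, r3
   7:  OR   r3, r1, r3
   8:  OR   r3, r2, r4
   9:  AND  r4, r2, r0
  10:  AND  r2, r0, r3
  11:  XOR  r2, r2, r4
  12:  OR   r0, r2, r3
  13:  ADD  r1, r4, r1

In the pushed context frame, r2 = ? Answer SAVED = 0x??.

SAVED = 0x80

after  0: r0=0xcf r1=0x63 r2=0xcf r3=0x85 r4=0x80  N=0 Z=0
after  1: r0=0xcf r1=0x63 r2=0x4f r3=0x85 r4=0x80  N=0 Z=0
after  2: r0=0xcf r1=0x63 r2=0x4f r3=0x1e r4=0x80  N=0 Z=0
after  3: r0=0xcf r1=0x63 r2=0x4f r3=0x4f r4=0x80  N=0 Z=0
after  4: r0=0xcf r1=0x63 r2=0x80 r3=0x4f r4=0x80  N=1 Z=0
-- IRQ taken; context saved, return-PC = 5 --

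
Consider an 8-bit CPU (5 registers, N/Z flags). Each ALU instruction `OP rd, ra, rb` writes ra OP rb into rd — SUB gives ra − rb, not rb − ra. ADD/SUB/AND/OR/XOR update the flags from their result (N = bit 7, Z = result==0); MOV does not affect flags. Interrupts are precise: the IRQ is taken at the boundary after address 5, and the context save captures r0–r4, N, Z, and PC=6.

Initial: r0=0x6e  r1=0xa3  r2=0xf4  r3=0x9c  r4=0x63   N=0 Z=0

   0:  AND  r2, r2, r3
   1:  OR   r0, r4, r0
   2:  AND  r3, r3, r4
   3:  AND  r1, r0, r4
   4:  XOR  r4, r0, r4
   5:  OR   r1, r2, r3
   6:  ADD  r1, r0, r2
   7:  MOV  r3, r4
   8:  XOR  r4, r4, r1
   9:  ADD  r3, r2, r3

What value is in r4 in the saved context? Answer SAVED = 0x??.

SAVED = 0x0c

after  0: r0=0x6e r1=0xa3 r2=0x94 r3=0x9c r4=0x63  N=1 Z=0
after  1: r0=0x6f r1=0xa3 r2=0x94 r3=0x9c r4=0x63  N=0 Z=0
after  2: r0=0x6f r1=0xa3 r2=0x94 r3=0x00 r4=0x63  N=0 Z=1
after  3: r0=0x6f r1=0x63 r2=0x94 r3=0x00 r4=0x63  N=0 Z=0
after  4: r0=0x6f r1=0x63 r2=0x94 r3=0x00 r4=0x0c  N=0 Z=0
after  5: r0=0x6f r1=0x94 r2=0x94 r3=0x00 r4=0x0c  N=1 Z=0
-- IRQ taken; context saved, return-PC = 6 --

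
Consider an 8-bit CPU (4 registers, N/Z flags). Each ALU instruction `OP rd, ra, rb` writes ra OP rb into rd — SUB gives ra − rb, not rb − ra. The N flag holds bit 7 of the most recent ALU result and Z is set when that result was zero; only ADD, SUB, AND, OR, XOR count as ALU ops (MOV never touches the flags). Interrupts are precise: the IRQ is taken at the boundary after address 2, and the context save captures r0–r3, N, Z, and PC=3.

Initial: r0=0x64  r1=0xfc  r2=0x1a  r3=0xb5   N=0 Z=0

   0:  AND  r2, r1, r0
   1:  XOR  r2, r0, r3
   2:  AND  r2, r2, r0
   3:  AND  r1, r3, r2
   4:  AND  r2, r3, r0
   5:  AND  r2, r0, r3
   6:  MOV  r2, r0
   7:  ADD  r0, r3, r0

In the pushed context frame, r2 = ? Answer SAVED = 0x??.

after  0: r0=0x64 r1=0xfc r2=0x64 r3=0xb5  N=0 Z=0
after  1: r0=0x64 r1=0xfc r2=0xd1 r3=0xb5  N=1 Z=0
after  2: r0=0x64 r1=0xfc r2=0x40 r3=0xb5  N=0 Z=0
-- IRQ taken; context saved, return-PC = 3 --

SAVED = 0x40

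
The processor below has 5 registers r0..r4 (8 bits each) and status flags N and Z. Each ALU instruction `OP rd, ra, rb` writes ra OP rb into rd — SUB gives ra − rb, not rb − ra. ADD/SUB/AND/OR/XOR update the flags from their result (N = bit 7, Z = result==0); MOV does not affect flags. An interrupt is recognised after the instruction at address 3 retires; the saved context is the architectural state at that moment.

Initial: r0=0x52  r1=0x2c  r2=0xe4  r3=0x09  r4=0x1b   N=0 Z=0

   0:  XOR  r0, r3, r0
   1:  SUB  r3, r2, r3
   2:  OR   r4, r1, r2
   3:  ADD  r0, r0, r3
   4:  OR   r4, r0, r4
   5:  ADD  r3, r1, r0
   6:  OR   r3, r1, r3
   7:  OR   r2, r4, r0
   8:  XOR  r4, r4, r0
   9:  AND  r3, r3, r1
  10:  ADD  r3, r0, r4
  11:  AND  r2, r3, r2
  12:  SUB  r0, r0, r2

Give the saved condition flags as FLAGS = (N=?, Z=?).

FLAGS = (N=0, Z=0)

after  0: r0=0x5b r1=0x2c r2=0xe4 r3=0x09 r4=0x1b  N=0 Z=0
after  1: r0=0x5b r1=0x2c r2=0xe4 r3=0xdb r4=0x1b  N=1 Z=0
after  2: r0=0x5b r1=0x2c r2=0xe4 r3=0xdb r4=0xec  N=1 Z=0
after  3: r0=0x36 r1=0x2c r2=0xe4 r3=0xdb r4=0xec  N=0 Z=0
-- IRQ taken; context saved, return-PC = 4 --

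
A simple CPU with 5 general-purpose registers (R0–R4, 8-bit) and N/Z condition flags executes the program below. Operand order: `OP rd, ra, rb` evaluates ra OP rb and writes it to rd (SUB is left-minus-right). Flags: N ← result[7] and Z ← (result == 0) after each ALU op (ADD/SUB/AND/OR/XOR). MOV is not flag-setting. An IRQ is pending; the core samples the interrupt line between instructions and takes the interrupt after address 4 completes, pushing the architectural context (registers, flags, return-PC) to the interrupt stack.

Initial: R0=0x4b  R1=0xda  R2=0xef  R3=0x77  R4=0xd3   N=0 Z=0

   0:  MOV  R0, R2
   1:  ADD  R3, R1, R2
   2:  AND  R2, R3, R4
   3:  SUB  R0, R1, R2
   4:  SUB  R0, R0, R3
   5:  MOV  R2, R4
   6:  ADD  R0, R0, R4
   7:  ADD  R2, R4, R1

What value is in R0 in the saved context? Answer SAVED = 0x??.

SAVED = 0x50

after  0: R0=0xef R1=0xda R2=0xef R3=0x77 R4=0xd3  N=0 Z=0
after  1: R0=0xef R1=0xda R2=0xef R3=0xc9 R4=0xd3  N=1 Z=0
after  2: R0=0xef R1=0xda R2=0xc1 R3=0xc9 R4=0xd3  N=1 Z=0
after  3: R0=0x19 R1=0xda R2=0xc1 R3=0xc9 R4=0xd3  N=0 Z=0
after  4: R0=0x50 R1=0xda R2=0xc1 R3=0xc9 R4=0xd3  N=0 Z=0
-- IRQ taken; context saved, return-PC = 5 --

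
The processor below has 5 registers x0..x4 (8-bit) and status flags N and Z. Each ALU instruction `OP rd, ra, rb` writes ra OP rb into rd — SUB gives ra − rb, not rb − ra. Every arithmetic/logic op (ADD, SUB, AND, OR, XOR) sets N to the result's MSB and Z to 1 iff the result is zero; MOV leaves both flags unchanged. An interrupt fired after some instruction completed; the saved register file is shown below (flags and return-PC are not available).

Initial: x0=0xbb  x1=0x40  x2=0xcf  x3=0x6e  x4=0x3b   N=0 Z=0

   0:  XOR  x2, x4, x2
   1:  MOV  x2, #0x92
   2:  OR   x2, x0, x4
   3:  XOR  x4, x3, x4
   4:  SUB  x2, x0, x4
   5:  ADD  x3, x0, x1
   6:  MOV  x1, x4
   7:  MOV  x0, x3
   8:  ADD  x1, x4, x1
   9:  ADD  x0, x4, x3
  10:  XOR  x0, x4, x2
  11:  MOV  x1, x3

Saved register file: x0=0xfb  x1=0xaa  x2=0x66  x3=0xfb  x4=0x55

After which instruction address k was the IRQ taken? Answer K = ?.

K = 8

after  0: x0=0xbb x1=0x40 x2=0xf4 x3=0x6e x4=0x3b  N=1 Z=0
after  1: x0=0xbb x1=0x40 x2=0x92 x3=0x6e x4=0x3b  N=1 Z=0
after  2: x0=0xbb x1=0x40 x2=0xbb x3=0x6e x4=0x3b  N=1 Z=0
after  3: x0=0xbb x1=0x40 x2=0xbb x3=0x6e x4=0x55  N=0 Z=0
after  4: x0=0xbb x1=0x40 x2=0x66 x3=0x6e x4=0x55  N=0 Z=0
after  5: x0=0xbb x1=0x40 x2=0x66 x3=0xfb x4=0x55  N=1 Z=0
after  6: x0=0xbb x1=0x55 x2=0x66 x3=0xfb x4=0x55  N=1 Z=0
after  7: x0=0xfb x1=0x55 x2=0x66 x3=0xfb x4=0x55  N=1 Z=0
after  8: x0=0xfb x1=0xaa x2=0x66 x3=0xfb x4=0x55  N=1 Z=0
-- IRQ taken; context saved, return-PC = 9 --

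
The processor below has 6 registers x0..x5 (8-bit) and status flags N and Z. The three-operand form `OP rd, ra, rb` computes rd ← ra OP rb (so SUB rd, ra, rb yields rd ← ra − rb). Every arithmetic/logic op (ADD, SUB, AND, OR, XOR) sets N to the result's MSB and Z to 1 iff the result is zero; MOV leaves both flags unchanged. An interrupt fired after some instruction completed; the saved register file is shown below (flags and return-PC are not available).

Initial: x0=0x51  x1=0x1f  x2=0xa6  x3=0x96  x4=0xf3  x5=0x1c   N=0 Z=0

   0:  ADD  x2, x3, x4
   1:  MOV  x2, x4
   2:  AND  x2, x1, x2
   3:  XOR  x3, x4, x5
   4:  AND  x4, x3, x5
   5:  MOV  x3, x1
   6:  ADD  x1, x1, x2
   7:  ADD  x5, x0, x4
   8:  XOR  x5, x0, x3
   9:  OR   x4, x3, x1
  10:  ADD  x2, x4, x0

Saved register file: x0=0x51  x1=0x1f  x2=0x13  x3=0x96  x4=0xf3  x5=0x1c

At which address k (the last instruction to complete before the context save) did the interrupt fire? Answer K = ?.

after  0: x0=0x51 x1=0x1f x2=0x89 x3=0x96 x4=0xf3 x5=0x1c  N=1 Z=0
after  1: x0=0x51 x1=0x1f x2=0xf3 x3=0x96 x4=0xf3 x5=0x1c  N=1 Z=0
after  2: x0=0x51 x1=0x1f x2=0x13 x3=0x96 x4=0xf3 x5=0x1c  N=0 Z=0
-- IRQ taken; context saved, return-PC = 3 --

K = 2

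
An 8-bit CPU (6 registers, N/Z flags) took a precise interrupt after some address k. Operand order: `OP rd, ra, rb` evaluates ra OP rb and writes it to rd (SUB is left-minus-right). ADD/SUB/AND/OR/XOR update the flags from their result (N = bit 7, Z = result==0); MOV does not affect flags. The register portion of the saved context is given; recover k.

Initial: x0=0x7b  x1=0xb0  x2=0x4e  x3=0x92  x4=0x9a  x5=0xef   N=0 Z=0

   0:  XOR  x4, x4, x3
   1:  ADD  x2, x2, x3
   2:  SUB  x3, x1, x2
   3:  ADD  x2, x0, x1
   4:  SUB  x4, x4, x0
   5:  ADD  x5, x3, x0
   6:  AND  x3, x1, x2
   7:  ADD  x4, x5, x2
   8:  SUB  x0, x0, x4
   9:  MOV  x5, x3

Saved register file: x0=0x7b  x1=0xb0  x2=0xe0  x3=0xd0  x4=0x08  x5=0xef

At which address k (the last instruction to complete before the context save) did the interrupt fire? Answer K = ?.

after  0: x0=0x7b x1=0xb0 x2=0x4e x3=0x92 x4=0x08 x5=0xef  N=0 Z=0
after  1: x0=0x7b x1=0xb0 x2=0xe0 x3=0x92 x4=0x08 x5=0xef  N=1 Z=0
after  2: x0=0x7b x1=0xb0 x2=0xe0 x3=0xd0 x4=0x08 x5=0xef  N=1 Z=0
-- IRQ taken; context saved, return-PC = 3 --

K = 2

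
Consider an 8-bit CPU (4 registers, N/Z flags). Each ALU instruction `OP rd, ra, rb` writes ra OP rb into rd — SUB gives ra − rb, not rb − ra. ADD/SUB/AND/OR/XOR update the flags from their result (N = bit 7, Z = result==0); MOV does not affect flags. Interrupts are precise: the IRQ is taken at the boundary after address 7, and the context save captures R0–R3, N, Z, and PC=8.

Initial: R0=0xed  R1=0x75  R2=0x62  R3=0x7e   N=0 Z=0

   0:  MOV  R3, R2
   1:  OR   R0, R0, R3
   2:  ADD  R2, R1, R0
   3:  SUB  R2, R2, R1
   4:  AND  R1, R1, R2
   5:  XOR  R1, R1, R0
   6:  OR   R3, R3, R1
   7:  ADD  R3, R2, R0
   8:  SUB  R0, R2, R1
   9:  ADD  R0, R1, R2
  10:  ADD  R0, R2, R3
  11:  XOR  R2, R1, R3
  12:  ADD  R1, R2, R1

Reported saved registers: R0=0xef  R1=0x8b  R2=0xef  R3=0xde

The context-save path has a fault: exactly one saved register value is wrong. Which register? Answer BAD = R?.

BAD = R1

after  0: R0=0xed R1=0x75 R2=0x62 R3=0x62  N=0 Z=0
after  1: R0=0xef R1=0x75 R2=0x62 R3=0x62  N=1 Z=0
after  2: R0=0xef R1=0x75 R2=0x64 R3=0x62  N=0 Z=0
after  3: R0=0xef R1=0x75 R2=0xef R3=0x62  N=1 Z=0
after  4: R0=0xef R1=0x65 R2=0xef R3=0x62  N=0 Z=0
after  5: R0=0xef R1=0x8a R2=0xef R3=0x62  N=1 Z=0
after  6: R0=0xef R1=0x8a R2=0xef R3=0xea  N=1 Z=0
after  7: R0=0xef R1=0x8a R2=0xef R3=0xde  N=1 Z=0
-- IRQ taken; context saved, return-PC = 8 --
mismatch: R1: reported 0x8b vs actual 0x8a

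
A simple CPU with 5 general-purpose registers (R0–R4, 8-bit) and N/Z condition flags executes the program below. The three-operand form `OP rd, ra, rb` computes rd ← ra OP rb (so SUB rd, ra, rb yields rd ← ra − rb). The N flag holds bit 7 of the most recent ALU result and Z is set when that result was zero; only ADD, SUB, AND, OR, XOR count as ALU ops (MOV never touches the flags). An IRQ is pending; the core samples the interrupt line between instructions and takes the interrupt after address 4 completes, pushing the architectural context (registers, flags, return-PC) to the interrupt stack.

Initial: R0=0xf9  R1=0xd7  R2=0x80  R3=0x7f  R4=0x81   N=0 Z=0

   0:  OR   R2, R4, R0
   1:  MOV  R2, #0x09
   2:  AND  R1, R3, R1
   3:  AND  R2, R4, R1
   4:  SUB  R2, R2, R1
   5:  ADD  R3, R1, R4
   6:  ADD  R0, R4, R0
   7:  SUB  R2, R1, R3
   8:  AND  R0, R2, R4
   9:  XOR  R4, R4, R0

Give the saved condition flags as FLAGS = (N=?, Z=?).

after  0: R0=0xf9 R1=0xd7 R2=0xf9 R3=0x7f R4=0x81  N=1 Z=0
after  1: R0=0xf9 R1=0xd7 R2=0x09 R3=0x7f R4=0x81  N=1 Z=0
after  2: R0=0xf9 R1=0x57 R2=0x09 R3=0x7f R4=0x81  N=0 Z=0
after  3: R0=0xf9 R1=0x57 R2=0x01 R3=0x7f R4=0x81  N=0 Z=0
after  4: R0=0xf9 R1=0x57 R2=0xaa R3=0x7f R4=0x81  N=1 Z=0
-- IRQ taken; context saved, return-PC = 5 --

FLAGS = (N=1, Z=0)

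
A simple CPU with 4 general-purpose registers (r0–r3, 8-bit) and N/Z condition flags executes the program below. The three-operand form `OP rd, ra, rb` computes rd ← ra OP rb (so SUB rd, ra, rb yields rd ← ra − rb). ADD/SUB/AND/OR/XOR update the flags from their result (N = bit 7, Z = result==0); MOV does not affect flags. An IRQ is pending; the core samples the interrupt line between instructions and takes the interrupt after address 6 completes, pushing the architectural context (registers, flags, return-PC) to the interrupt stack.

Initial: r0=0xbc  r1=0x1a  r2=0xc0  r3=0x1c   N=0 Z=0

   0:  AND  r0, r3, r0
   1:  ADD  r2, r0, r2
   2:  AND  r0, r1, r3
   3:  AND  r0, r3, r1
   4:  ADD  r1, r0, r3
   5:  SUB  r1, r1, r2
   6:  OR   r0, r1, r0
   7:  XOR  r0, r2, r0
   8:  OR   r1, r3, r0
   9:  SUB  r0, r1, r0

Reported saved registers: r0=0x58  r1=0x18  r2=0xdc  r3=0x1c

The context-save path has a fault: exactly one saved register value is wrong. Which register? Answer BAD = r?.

after  0: r0=0x1c r1=0x1a r2=0xc0 r3=0x1c  N=0 Z=0
after  1: r0=0x1c r1=0x1a r2=0xdc r3=0x1c  N=1 Z=0
after  2: r0=0x18 r1=0x1a r2=0xdc r3=0x1c  N=0 Z=0
after  3: r0=0x18 r1=0x1a r2=0xdc r3=0x1c  N=0 Z=0
after  4: r0=0x18 r1=0x34 r2=0xdc r3=0x1c  N=0 Z=0
after  5: r0=0x18 r1=0x58 r2=0xdc r3=0x1c  N=0 Z=0
after  6: r0=0x58 r1=0x58 r2=0xdc r3=0x1c  N=0 Z=0
-- IRQ taken; context saved, return-PC = 7 --
mismatch: r1: reported 0x18 vs actual 0x58

BAD = r1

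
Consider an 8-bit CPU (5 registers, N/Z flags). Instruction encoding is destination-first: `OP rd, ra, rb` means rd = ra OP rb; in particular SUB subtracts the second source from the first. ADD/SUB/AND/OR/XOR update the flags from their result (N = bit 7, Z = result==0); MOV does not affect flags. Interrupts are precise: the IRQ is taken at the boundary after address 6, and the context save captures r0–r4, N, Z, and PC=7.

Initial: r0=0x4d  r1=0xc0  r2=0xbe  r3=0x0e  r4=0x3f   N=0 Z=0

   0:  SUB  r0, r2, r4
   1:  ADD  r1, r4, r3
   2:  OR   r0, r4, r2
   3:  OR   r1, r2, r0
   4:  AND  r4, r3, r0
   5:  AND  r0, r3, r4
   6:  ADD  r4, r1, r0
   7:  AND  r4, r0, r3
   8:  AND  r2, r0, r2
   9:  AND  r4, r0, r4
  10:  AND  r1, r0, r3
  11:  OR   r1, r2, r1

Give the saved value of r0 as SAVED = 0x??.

SAVED = 0x0e

after  0: r0=0x7f r1=0xc0 r2=0xbe r3=0x0e r4=0x3f  N=0 Z=0
after  1: r0=0x7f r1=0x4d r2=0xbe r3=0x0e r4=0x3f  N=0 Z=0
after  2: r0=0xbf r1=0x4d r2=0xbe r3=0x0e r4=0x3f  N=1 Z=0
after  3: r0=0xbf r1=0xbf r2=0xbe r3=0x0e r4=0x3f  N=1 Z=0
after  4: r0=0xbf r1=0xbf r2=0xbe r3=0x0e r4=0x0e  N=0 Z=0
after  5: r0=0x0e r1=0xbf r2=0xbe r3=0x0e r4=0x0e  N=0 Z=0
after  6: r0=0x0e r1=0xbf r2=0xbe r3=0x0e r4=0xcd  N=1 Z=0
-- IRQ taken; context saved, return-PC = 7 --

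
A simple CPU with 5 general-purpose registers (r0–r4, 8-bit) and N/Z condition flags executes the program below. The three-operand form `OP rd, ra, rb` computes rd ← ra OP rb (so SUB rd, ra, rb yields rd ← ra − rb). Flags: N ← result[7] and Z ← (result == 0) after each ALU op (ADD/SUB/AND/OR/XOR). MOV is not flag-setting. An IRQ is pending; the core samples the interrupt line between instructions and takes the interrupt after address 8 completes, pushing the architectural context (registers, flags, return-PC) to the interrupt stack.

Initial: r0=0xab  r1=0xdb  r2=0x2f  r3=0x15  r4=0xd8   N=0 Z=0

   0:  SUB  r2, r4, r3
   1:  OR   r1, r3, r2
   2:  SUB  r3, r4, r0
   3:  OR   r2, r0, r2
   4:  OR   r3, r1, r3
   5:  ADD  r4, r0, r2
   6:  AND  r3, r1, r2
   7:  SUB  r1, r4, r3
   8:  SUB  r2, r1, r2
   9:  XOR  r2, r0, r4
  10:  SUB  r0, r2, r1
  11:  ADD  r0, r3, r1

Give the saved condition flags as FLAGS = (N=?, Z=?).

after  0: r0=0xab r1=0xdb r2=0xc3 r3=0x15 r4=0xd8  N=1 Z=0
after  1: r0=0xab r1=0xd7 r2=0xc3 r3=0x15 r4=0xd8  N=1 Z=0
after  2: r0=0xab r1=0xd7 r2=0xc3 r3=0x2d r4=0xd8  N=0 Z=0
after  3: r0=0xab r1=0xd7 r2=0xeb r3=0x2d r4=0xd8  N=1 Z=0
after  4: r0=0xab r1=0xd7 r2=0xeb r3=0xff r4=0xd8  N=1 Z=0
after  5: r0=0xab r1=0xd7 r2=0xeb r3=0xff r4=0x96  N=1 Z=0
after  6: r0=0xab r1=0xd7 r2=0xeb r3=0xc3 r4=0x96  N=1 Z=0
after  7: r0=0xab r1=0xd3 r2=0xeb r3=0xc3 r4=0x96  N=1 Z=0
after  8: r0=0xab r1=0xd3 r2=0xe8 r3=0xc3 r4=0x96  N=1 Z=0
-- IRQ taken; context saved, return-PC = 9 --

FLAGS = (N=1, Z=0)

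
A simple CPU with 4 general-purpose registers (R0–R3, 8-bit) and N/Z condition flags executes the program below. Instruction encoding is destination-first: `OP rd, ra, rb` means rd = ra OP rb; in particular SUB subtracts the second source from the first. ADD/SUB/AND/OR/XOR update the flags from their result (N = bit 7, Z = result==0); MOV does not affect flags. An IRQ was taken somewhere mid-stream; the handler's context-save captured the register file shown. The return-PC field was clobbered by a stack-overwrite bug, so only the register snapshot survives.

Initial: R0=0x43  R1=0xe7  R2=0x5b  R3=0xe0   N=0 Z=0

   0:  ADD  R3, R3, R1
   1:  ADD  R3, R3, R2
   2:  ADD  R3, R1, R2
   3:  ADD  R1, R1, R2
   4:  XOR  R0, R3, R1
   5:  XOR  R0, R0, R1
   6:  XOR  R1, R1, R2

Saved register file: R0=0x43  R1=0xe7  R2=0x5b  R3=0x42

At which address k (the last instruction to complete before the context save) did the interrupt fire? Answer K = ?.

K = 2

after  0: R0=0x43 R1=0xe7 R2=0x5b R3=0xc7  N=1 Z=0
after  1: R0=0x43 R1=0xe7 R2=0x5b R3=0x22  N=0 Z=0
after  2: R0=0x43 R1=0xe7 R2=0x5b R3=0x42  N=0 Z=0
-- IRQ taken; context saved, return-PC = 3 --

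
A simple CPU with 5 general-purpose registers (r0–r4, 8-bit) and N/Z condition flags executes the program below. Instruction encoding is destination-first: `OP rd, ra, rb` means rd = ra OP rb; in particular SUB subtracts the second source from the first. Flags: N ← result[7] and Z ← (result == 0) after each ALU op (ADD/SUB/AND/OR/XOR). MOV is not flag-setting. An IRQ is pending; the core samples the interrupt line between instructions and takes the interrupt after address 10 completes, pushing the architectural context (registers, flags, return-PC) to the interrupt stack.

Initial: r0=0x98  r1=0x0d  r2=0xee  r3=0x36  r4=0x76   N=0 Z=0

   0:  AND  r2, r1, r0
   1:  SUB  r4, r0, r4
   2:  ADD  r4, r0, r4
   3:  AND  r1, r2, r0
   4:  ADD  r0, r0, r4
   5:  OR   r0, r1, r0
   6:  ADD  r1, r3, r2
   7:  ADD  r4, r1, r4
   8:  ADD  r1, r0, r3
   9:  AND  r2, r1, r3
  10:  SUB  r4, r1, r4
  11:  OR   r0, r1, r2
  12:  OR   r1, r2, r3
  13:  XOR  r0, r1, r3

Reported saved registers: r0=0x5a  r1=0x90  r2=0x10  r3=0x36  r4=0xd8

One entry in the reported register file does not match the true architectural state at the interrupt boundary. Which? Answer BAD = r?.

BAD = r4

after  0: r0=0x98 r1=0x0d r2=0x08 r3=0x36 r4=0x76  N=0 Z=0
after  1: r0=0x98 r1=0x0d r2=0x08 r3=0x36 r4=0x22  N=0 Z=0
after  2: r0=0x98 r1=0x0d r2=0x08 r3=0x36 r4=0xba  N=1 Z=0
after  3: r0=0x98 r1=0x08 r2=0x08 r3=0x36 r4=0xba  N=0 Z=0
after  4: r0=0x52 r1=0x08 r2=0x08 r3=0x36 r4=0xba  N=0 Z=0
after  5: r0=0x5a r1=0x08 r2=0x08 r3=0x36 r4=0xba  N=0 Z=0
after  6: r0=0x5a r1=0x3e r2=0x08 r3=0x36 r4=0xba  N=0 Z=0
after  7: r0=0x5a r1=0x3e r2=0x08 r3=0x36 r4=0xf8  N=1 Z=0
after  8: r0=0x5a r1=0x90 r2=0x08 r3=0x36 r4=0xf8  N=1 Z=0
after  9: r0=0x5a r1=0x90 r2=0x10 r3=0x36 r4=0xf8  N=0 Z=0
after 10: r0=0x5a r1=0x90 r2=0x10 r3=0x36 r4=0x98  N=1 Z=0
-- IRQ taken; context saved, return-PC = 11 --
mismatch: r4: reported 0xd8 vs actual 0x98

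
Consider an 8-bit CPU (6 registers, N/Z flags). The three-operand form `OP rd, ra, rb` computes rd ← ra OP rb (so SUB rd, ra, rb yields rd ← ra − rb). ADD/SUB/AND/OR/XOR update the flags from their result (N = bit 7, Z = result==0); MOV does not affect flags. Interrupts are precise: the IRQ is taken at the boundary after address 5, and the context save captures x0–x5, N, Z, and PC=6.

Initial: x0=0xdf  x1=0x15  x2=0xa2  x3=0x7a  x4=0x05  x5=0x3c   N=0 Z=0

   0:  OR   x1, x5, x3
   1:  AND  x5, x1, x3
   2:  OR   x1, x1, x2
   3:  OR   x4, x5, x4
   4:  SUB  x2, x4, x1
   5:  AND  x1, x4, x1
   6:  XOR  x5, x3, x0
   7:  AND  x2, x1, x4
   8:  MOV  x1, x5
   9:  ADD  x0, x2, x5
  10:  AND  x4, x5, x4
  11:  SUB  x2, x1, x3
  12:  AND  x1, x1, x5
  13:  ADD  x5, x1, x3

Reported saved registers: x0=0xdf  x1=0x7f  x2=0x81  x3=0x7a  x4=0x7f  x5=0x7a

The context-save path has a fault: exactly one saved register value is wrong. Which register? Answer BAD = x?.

after  0: x0=0xdf x1=0x7e x2=0xa2 x3=0x7a x4=0x05 x5=0x3c  N=0 Z=0
after  1: x0=0xdf x1=0x7e x2=0xa2 x3=0x7a x4=0x05 x5=0x7a  N=0 Z=0
after  2: x0=0xdf x1=0xfe x2=0xa2 x3=0x7a x4=0x05 x5=0x7a  N=1 Z=0
after  3: x0=0xdf x1=0xfe x2=0xa2 x3=0x7a x4=0x7f x5=0x7a  N=0 Z=0
after  4: x0=0xdf x1=0xfe x2=0x81 x3=0x7a x4=0x7f x5=0x7a  N=1 Z=0
after  5: x0=0xdf x1=0x7e x2=0x81 x3=0x7a x4=0x7f x5=0x7a  N=0 Z=0
-- IRQ taken; context saved, return-PC = 6 --
mismatch: x1: reported 0x7f vs actual 0x7e

BAD = x1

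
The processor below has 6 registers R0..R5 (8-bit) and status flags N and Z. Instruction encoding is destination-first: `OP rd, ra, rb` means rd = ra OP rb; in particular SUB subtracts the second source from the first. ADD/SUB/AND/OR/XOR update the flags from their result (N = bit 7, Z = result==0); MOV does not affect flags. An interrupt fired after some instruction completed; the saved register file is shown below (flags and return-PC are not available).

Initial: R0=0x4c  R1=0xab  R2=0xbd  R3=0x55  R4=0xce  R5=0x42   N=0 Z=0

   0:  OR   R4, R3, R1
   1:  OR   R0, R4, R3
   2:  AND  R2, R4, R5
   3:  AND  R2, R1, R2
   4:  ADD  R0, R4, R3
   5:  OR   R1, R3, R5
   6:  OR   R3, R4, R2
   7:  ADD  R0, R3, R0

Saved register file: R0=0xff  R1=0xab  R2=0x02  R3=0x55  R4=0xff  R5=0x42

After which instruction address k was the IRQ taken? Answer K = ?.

after  0: R0=0x4c R1=0xab R2=0xbd R3=0x55 R4=0xff R5=0x42  N=1 Z=0
after  1: R0=0xff R1=0xab R2=0xbd R3=0x55 R4=0xff R5=0x42  N=1 Z=0
after  2: R0=0xff R1=0xab R2=0x42 R3=0x55 R4=0xff R5=0x42  N=0 Z=0
after  3: R0=0xff R1=0xab R2=0x02 R3=0x55 R4=0xff R5=0x42  N=0 Z=0
-- IRQ taken; context saved, return-PC = 4 --

K = 3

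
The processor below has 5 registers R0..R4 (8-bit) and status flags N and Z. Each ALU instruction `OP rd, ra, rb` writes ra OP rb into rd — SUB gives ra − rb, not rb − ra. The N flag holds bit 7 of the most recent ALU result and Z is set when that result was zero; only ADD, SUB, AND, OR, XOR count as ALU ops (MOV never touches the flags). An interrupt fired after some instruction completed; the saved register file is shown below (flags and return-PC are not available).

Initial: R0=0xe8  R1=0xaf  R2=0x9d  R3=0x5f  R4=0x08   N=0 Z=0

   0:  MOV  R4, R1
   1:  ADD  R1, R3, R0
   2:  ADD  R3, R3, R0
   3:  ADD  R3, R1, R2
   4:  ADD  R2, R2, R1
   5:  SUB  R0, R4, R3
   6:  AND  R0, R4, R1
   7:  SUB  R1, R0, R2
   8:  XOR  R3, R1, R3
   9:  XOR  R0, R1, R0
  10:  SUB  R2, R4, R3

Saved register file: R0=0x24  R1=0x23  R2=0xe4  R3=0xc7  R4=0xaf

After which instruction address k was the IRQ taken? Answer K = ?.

after  0: R0=0xe8 R1=0xaf R2=0x9d R3=0x5f R4=0xaf  N=0 Z=0
after  1: R0=0xe8 R1=0x47 R2=0x9d R3=0x5f R4=0xaf  N=0 Z=0
after  2: R0=0xe8 R1=0x47 R2=0x9d R3=0x47 R4=0xaf  N=0 Z=0
after  3: R0=0xe8 R1=0x47 R2=0x9d R3=0xe4 R4=0xaf  N=1 Z=0
after  4: R0=0xe8 R1=0x47 R2=0xe4 R3=0xe4 R4=0xaf  N=1 Z=0
after  5: R0=0xcb R1=0x47 R2=0xe4 R3=0xe4 R4=0xaf  N=1 Z=0
after  6: R0=0x07 R1=0x47 R2=0xe4 R3=0xe4 R4=0xaf  N=0 Z=0
after  7: R0=0x07 R1=0x23 R2=0xe4 R3=0xe4 R4=0xaf  N=0 Z=0
after  8: R0=0x07 R1=0x23 R2=0xe4 R3=0xc7 R4=0xaf  N=1 Z=0
after  9: R0=0x24 R1=0x23 R2=0xe4 R3=0xc7 R4=0xaf  N=0 Z=0
-- IRQ taken; context saved, return-PC = 10 --

K = 9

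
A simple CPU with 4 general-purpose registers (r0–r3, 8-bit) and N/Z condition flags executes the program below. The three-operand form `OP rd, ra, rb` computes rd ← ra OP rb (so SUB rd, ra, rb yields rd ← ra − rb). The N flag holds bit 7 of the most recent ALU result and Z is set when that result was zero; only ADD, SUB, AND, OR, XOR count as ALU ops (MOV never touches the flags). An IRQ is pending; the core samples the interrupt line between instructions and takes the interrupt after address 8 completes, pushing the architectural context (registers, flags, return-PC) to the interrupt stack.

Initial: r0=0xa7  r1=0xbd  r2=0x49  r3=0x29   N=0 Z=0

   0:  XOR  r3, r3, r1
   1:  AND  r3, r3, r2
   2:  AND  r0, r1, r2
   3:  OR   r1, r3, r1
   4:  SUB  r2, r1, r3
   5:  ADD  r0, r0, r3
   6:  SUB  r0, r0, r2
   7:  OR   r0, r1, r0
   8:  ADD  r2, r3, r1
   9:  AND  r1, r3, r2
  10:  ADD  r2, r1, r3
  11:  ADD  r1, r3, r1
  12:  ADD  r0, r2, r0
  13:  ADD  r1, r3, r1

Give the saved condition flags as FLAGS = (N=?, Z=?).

FLAGS = (N=1, Z=0)

after  0: r0=0xa7 r1=0xbd r2=0x49 r3=0x94  N=1 Z=0
after  1: r0=0xa7 r1=0xbd r2=0x49 r3=0x00  N=0 Z=1
after  2: r0=0x09 r1=0xbd r2=0x49 r3=0x00  N=0 Z=0
after  3: r0=0x09 r1=0xbd r2=0x49 r3=0x00  N=1 Z=0
after  4: r0=0x09 r1=0xbd r2=0xbd r3=0x00  N=1 Z=0
after  5: r0=0x09 r1=0xbd r2=0xbd r3=0x00  N=0 Z=0
after  6: r0=0x4c r1=0xbd r2=0xbd r3=0x00  N=0 Z=0
after  7: r0=0xfd r1=0xbd r2=0xbd r3=0x00  N=1 Z=0
after  8: r0=0xfd r1=0xbd r2=0xbd r3=0x00  N=1 Z=0
-- IRQ taken; context saved, return-PC = 9 --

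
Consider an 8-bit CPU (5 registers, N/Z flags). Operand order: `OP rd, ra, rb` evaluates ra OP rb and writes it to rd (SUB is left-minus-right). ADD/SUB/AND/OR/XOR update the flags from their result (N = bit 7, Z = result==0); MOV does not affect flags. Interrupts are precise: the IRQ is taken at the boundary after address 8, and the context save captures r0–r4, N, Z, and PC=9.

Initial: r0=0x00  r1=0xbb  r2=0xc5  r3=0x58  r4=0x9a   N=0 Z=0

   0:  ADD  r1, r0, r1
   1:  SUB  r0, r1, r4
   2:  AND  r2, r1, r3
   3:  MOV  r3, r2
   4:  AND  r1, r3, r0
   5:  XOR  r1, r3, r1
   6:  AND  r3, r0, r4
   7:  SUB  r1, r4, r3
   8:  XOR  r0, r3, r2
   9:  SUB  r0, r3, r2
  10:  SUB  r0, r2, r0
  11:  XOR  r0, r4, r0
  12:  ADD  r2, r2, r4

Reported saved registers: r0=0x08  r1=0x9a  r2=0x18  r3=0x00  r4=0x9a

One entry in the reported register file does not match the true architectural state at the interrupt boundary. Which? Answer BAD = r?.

BAD = r0

after  0: r0=0x00 r1=0xbb r2=0xc5 r3=0x58 r4=0x9a  N=1 Z=0
after  1: r0=0x21 r1=0xbb r2=0xc5 r3=0x58 r4=0x9a  N=0 Z=0
after  2: r0=0x21 r1=0xbb r2=0x18 r3=0x58 r4=0x9a  N=0 Z=0
after  3: r0=0x21 r1=0xbb r2=0x18 r3=0x18 r4=0x9a  N=0 Z=0
after  4: r0=0x21 r1=0x00 r2=0x18 r3=0x18 r4=0x9a  N=0 Z=1
after  5: r0=0x21 r1=0x18 r2=0x18 r3=0x18 r4=0x9a  N=0 Z=0
after  6: r0=0x21 r1=0x18 r2=0x18 r3=0x00 r4=0x9a  N=0 Z=1
after  7: r0=0x21 r1=0x9a r2=0x18 r3=0x00 r4=0x9a  N=1 Z=0
after  8: r0=0x18 r1=0x9a r2=0x18 r3=0x00 r4=0x9a  N=0 Z=0
-- IRQ taken; context saved, return-PC = 9 --
mismatch: r0: reported 0x08 vs actual 0x18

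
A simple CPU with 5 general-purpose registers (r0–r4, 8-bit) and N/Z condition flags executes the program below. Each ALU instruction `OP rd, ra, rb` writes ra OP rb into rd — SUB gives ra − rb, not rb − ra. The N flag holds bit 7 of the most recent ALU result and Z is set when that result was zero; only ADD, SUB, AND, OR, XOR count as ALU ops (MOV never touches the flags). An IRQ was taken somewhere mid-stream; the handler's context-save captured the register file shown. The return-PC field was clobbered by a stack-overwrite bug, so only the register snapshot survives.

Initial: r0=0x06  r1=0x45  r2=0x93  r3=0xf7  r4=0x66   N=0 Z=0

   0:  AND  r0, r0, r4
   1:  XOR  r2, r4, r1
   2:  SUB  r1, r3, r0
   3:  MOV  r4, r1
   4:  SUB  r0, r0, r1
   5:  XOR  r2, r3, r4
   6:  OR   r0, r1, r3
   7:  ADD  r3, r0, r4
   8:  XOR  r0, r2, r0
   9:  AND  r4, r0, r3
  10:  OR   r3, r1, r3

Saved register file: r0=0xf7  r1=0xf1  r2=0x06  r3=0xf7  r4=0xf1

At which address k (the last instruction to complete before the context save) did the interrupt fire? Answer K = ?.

after  0: r0=0x06 r1=0x45 r2=0x93 r3=0xf7 r4=0x66  N=0 Z=0
after  1: r0=0x06 r1=0x45 r2=0x23 r3=0xf7 r4=0x66  N=0 Z=0
after  2: r0=0x06 r1=0xf1 r2=0x23 r3=0xf7 r4=0x66  N=1 Z=0
after  3: r0=0x06 r1=0xf1 r2=0x23 r3=0xf7 r4=0xf1  N=1 Z=0
after  4: r0=0x15 r1=0xf1 r2=0x23 r3=0xf7 r4=0xf1  N=0 Z=0
after  5: r0=0x15 r1=0xf1 r2=0x06 r3=0xf7 r4=0xf1  N=0 Z=0
after  6: r0=0xf7 r1=0xf1 r2=0x06 r3=0xf7 r4=0xf1  N=1 Z=0
-- IRQ taken; context saved, return-PC = 7 --

K = 6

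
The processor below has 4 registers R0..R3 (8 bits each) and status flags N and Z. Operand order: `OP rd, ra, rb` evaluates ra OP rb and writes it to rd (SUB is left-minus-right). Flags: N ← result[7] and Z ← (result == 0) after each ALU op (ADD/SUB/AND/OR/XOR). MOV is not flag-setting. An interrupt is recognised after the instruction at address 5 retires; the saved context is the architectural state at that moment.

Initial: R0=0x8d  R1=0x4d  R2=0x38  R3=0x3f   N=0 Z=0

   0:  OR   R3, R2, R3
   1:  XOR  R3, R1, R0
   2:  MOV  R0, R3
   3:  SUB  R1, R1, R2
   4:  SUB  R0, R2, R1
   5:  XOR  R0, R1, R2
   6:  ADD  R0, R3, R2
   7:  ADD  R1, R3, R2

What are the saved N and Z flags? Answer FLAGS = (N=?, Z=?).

FLAGS = (N=0, Z=0)

after  0: R0=0x8d R1=0x4d R2=0x38 R3=0x3f  N=0 Z=0
after  1: R0=0x8d R1=0x4d R2=0x38 R3=0xc0  N=1 Z=0
after  2: R0=0xc0 R1=0x4d R2=0x38 R3=0xc0  N=1 Z=0
after  3: R0=0xc0 R1=0x15 R2=0x38 R3=0xc0  N=0 Z=0
after  4: R0=0x23 R1=0x15 R2=0x38 R3=0xc0  N=0 Z=0
after  5: R0=0x2d R1=0x15 R2=0x38 R3=0xc0  N=0 Z=0
-- IRQ taken; context saved, return-PC = 6 --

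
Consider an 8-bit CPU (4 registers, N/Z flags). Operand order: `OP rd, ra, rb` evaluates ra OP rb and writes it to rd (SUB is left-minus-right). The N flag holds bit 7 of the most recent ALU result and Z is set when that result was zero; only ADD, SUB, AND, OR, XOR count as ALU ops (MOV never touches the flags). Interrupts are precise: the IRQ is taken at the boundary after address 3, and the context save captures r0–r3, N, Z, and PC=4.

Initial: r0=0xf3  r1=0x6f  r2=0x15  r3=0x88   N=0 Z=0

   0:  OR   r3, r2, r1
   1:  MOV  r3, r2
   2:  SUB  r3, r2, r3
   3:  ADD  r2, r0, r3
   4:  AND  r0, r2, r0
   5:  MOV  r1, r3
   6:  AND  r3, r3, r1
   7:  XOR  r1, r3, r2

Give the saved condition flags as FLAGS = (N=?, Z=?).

FLAGS = (N=1, Z=0)

after  0: r0=0xf3 r1=0x6f r2=0x15 r3=0x7f  N=0 Z=0
after  1: r0=0xf3 r1=0x6f r2=0x15 r3=0x15  N=0 Z=0
after  2: r0=0xf3 r1=0x6f r2=0x15 r3=0x00  N=0 Z=1
after  3: r0=0xf3 r1=0x6f r2=0xf3 r3=0x00  N=1 Z=0
-- IRQ taken; context saved, return-PC = 4 --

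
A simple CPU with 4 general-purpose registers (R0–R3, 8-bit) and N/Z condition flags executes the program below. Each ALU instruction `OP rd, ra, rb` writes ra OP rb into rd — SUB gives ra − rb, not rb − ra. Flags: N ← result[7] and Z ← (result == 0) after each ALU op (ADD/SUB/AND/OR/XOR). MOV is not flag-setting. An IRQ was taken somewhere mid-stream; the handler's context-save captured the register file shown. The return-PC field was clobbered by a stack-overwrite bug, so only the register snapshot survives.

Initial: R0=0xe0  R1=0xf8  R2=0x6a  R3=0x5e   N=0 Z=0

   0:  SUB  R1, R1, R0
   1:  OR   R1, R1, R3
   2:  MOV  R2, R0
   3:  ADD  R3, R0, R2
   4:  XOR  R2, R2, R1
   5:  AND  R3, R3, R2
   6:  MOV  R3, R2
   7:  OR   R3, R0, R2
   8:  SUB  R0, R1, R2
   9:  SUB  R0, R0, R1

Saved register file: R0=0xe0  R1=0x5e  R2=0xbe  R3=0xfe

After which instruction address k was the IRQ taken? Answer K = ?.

K = 7

after  0: R0=0xe0 R1=0x18 R2=0x6a R3=0x5e  N=0 Z=0
after  1: R0=0xe0 R1=0x5e R2=0x6a R3=0x5e  N=0 Z=0
after  2: R0=0xe0 R1=0x5e R2=0xe0 R3=0x5e  N=0 Z=0
after  3: R0=0xe0 R1=0x5e R2=0xe0 R3=0xc0  N=1 Z=0
after  4: R0=0xe0 R1=0x5e R2=0xbe R3=0xc0  N=1 Z=0
after  5: R0=0xe0 R1=0x5e R2=0xbe R3=0x80  N=1 Z=0
after  6: R0=0xe0 R1=0x5e R2=0xbe R3=0xbe  N=1 Z=0
after  7: R0=0xe0 R1=0x5e R2=0xbe R3=0xfe  N=1 Z=0
-- IRQ taken; context saved, return-PC = 8 --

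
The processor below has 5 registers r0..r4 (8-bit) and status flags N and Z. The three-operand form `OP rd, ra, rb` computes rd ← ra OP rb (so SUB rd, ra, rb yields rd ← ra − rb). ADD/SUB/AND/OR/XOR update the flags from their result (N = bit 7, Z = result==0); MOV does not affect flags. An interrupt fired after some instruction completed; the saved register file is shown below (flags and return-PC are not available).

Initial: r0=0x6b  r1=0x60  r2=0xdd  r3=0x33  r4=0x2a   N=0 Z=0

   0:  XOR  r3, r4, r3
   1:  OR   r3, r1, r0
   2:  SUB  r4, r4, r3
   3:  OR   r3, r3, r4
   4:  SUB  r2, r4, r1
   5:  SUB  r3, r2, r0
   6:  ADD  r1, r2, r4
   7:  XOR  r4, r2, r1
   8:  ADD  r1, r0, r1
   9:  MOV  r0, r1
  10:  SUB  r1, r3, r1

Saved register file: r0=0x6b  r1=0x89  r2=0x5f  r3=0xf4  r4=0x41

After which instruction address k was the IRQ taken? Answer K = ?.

after  0: r0=0x6b r1=0x60 r2=0xdd r3=0x19 r4=0x2a  N=0 Z=0
after  1: r0=0x6b r1=0x60 r2=0xdd r3=0x6b r4=0x2a  N=0 Z=0
after  2: r0=0x6b r1=0x60 r2=0xdd r3=0x6b r4=0xbf  N=1 Z=0
after  3: r0=0x6b r1=0x60 r2=0xdd r3=0xff r4=0xbf  N=1 Z=0
after  4: r0=0x6b r1=0x60 r2=0x5f r3=0xff r4=0xbf  N=0 Z=0
after  5: r0=0x6b r1=0x60 r2=0x5f r3=0xf4 r4=0xbf  N=1 Z=0
after  6: r0=0x6b r1=0x1e r2=0x5f r3=0xf4 r4=0xbf  N=0 Z=0
after  7: r0=0x6b r1=0x1e r2=0x5f r3=0xf4 r4=0x41  N=0 Z=0
after  8: r0=0x6b r1=0x89 r2=0x5f r3=0xf4 r4=0x41  N=1 Z=0
-- IRQ taken; context saved, return-PC = 9 --

K = 8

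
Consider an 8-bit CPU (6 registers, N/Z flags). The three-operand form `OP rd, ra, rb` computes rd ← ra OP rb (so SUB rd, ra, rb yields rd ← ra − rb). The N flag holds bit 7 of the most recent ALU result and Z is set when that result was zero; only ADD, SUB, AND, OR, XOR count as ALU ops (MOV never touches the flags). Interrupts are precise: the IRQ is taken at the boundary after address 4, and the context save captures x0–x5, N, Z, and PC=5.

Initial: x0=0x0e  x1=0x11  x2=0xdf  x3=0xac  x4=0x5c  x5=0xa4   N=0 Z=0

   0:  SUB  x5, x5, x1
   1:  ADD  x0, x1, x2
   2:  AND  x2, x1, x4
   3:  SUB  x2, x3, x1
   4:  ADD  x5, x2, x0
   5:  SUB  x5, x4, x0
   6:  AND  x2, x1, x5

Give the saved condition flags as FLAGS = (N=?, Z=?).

after  0: x0=0x0e x1=0x11 x2=0xdf x3=0xac x4=0x5c x5=0x93  N=1 Z=0
after  1: x0=0xf0 x1=0x11 x2=0xdf x3=0xac x4=0x5c x5=0x93  N=1 Z=0
after  2: x0=0xf0 x1=0x11 x2=0x10 x3=0xac x4=0x5c x5=0x93  N=0 Z=0
after  3: x0=0xf0 x1=0x11 x2=0x9b x3=0xac x4=0x5c x5=0x93  N=1 Z=0
after  4: x0=0xf0 x1=0x11 x2=0x9b x3=0xac x4=0x5c x5=0x8b  N=1 Z=0
-- IRQ taken; context saved, return-PC = 5 --

FLAGS = (N=1, Z=0)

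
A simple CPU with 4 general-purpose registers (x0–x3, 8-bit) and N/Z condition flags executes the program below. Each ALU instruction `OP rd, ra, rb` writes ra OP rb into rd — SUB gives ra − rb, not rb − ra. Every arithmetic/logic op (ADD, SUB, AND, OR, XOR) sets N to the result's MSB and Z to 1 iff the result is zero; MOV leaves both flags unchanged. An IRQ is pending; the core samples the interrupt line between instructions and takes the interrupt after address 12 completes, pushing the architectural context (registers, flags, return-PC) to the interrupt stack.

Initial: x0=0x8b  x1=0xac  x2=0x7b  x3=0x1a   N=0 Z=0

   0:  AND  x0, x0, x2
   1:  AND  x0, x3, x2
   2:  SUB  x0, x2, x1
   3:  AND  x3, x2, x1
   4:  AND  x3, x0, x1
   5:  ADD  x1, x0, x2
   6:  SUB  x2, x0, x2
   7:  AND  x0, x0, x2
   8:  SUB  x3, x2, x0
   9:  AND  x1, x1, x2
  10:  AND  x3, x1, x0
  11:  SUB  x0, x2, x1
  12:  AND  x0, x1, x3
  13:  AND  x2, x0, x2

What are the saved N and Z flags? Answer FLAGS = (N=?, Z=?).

FLAGS = (N=0, Z=0)

after  0: x0=0x0b x1=0xac x2=0x7b x3=0x1a  N=0 Z=0
after  1: x0=0x1a x1=0xac x2=0x7b x3=0x1a  N=0 Z=0
after  2: x0=0xcf x1=0xac x2=0x7b x3=0x1a  N=1 Z=0
after  3: x0=0xcf x1=0xac x2=0x7b x3=0x28  N=0 Z=0
after  4: x0=0xcf x1=0xac x2=0x7b x3=0x8c  N=1 Z=0
after  5: x0=0xcf x1=0x4a x2=0x7b x3=0x8c  N=0 Z=0
after  6: x0=0xcf x1=0x4a x2=0x54 x3=0x8c  N=0 Z=0
after  7: x0=0x44 x1=0x4a x2=0x54 x3=0x8c  N=0 Z=0
after  8: x0=0x44 x1=0x4a x2=0x54 x3=0x10  N=0 Z=0
after  9: x0=0x44 x1=0x40 x2=0x54 x3=0x10  N=0 Z=0
after 10: x0=0x44 x1=0x40 x2=0x54 x3=0x40  N=0 Z=0
after 11: x0=0x14 x1=0x40 x2=0x54 x3=0x40  N=0 Z=0
after 12: x0=0x40 x1=0x40 x2=0x54 x3=0x40  N=0 Z=0
-- IRQ taken; context saved, return-PC = 13 --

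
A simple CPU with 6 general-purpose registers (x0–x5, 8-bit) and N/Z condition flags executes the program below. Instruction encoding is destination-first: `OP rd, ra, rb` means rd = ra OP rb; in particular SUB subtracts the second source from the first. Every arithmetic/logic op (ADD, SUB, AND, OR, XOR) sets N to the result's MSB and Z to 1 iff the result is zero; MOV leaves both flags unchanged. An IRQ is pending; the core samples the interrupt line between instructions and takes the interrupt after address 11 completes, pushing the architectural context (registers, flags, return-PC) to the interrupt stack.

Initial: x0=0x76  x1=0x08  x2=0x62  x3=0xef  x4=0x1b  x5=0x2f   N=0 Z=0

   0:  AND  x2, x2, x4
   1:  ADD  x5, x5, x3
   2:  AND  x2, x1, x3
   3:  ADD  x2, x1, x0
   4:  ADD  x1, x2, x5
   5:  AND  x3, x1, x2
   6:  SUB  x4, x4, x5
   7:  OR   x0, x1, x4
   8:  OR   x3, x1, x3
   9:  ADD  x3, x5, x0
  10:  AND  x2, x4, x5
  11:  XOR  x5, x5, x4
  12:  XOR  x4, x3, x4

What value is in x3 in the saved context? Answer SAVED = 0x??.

after  0: x0=0x76 x1=0x08 x2=0x02 x3=0xef x4=0x1b x5=0x2f  N=0 Z=0
after  1: x0=0x76 x1=0x08 x2=0x02 x3=0xef x4=0x1b x5=0x1e  N=0 Z=0
after  2: x0=0x76 x1=0x08 x2=0x08 x3=0xef x4=0x1b x5=0x1e  N=0 Z=0
after  3: x0=0x76 x1=0x08 x2=0x7e x3=0xef x4=0x1b x5=0x1e  N=0 Z=0
after  4: x0=0x76 x1=0x9c x2=0x7e x3=0xef x4=0x1b x5=0x1e  N=1 Z=0
after  5: x0=0x76 x1=0x9c x2=0x7e x3=0x1c x4=0x1b x5=0x1e  N=0 Z=0
after  6: x0=0x76 x1=0x9c x2=0x7e x3=0x1c x4=0xfd x5=0x1e  N=1 Z=0
after  7: x0=0xfd x1=0x9c x2=0x7e x3=0x1c x4=0xfd x5=0x1e  N=1 Z=0
after  8: x0=0xfd x1=0x9c x2=0x7e x3=0x9c x4=0xfd x5=0x1e  N=1 Z=0
after  9: x0=0xfd x1=0x9c x2=0x7e x3=0x1b x4=0xfd x5=0x1e  N=0 Z=0
after 10: x0=0xfd x1=0x9c x2=0x1c x3=0x1b x4=0xfd x5=0x1e  N=0 Z=0
after 11: x0=0xfd x1=0x9c x2=0x1c x3=0x1b x4=0xfd x5=0xe3  N=1 Z=0
-- IRQ taken; context saved, return-PC = 12 --

SAVED = 0x1b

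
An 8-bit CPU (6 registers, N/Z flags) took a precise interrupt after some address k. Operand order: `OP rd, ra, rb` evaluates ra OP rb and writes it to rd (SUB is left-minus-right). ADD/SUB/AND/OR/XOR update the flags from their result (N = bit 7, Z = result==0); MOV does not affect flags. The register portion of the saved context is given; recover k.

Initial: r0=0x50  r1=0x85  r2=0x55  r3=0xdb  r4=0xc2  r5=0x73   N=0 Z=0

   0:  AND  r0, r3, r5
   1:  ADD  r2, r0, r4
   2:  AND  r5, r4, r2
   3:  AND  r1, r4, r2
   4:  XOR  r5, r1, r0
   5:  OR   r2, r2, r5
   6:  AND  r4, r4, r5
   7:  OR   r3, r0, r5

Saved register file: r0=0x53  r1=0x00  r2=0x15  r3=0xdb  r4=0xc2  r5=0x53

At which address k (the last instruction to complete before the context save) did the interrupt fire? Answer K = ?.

K = 4

after  0: r0=0x53 r1=0x85 r2=0x55 r3=0xdb r4=0xc2 r5=0x73  N=0 Z=0
after  1: r0=0x53 r1=0x85 r2=0x15 r3=0xdb r4=0xc2 r5=0x73  N=0 Z=0
after  2: r0=0x53 r1=0x85 r2=0x15 r3=0xdb r4=0xc2 r5=0x00  N=0 Z=1
after  3: r0=0x53 r1=0x00 r2=0x15 r3=0xdb r4=0xc2 r5=0x00  N=0 Z=1
after  4: r0=0x53 r1=0x00 r2=0x15 r3=0xdb r4=0xc2 r5=0x53  N=0 Z=0
-- IRQ taken; context saved, return-PC = 5 --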